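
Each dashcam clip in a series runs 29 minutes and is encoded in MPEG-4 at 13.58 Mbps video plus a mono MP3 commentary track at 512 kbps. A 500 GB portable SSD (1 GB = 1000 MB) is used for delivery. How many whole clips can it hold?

29 min = 1740 s
Audio: 512 kbps = 0.512 Mbps.
Total bitrate: 14.092 Mbps.
Per item: 14.092 Mbps × 1740 s = 24,520 Mb = 3,065 MB.
Capacity: 500 GB = 4,000,000 Mb; 163.13 items → 163 complete.

163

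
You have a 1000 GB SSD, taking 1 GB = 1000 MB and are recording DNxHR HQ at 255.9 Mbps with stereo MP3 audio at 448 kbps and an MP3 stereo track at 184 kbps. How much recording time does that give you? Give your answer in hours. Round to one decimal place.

8.7 hours

Audio total: 448 + 184 = 632 kbps = 0.632 Mbps.
Total bitrate: 255.9 + 0.632 = 256.532 Mbps.
Capacity: 1000 GB = 8,000,000 Mb.
Recording time: 8,000,000 / 256.532 = 31,185 s ≈ 8.66 hours.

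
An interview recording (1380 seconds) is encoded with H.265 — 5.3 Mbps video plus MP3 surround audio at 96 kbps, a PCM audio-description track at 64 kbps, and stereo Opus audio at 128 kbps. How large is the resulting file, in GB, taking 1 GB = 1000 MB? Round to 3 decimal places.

Audio total: 96 + 64 + 128 = 288 kbps = 0.288 Mbps.
Total bitrate: 5.3 + 0.288 = 5.588 Mbps.
Stream data: 5.588 Mbps × 1380 s = 7711.4 Mb.
7,711 Mb ÷ 8 = 963.9 MB → 0.9639 GB.

0.964 GB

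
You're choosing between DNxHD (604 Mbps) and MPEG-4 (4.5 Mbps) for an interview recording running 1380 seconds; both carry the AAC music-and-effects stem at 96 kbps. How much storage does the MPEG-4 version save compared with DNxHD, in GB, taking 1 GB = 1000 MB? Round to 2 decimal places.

103.41 GB

Audio: 96 kbps = 0.096 Mbps.
DNxHD: 604.096 Mbps × 1380 s = 833652.5 Mb = 104.207 GB.
MPEG-4: 4.596 Mbps × 1380 s = 6342.5 Mb = 0.793 GB.
Saving: 104.207 − 0.793 = 103.414 GB.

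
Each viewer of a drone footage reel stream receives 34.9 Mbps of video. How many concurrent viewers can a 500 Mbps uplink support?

14

500 Mbps = 500.0 Mbps; 500.0 / 34.900 = 14.33 → 14 viewers.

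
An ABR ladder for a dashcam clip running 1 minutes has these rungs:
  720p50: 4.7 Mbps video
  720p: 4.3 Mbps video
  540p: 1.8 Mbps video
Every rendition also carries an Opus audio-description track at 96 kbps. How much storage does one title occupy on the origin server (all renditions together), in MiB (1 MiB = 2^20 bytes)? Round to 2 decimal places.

79.31 MiB

Audio: 96 kbps = 0.096 Mbps.
Sum of rendition bitrates: (4.7+0.096) + (4.3+0.096) + (1.8+0.096) = 11.088 Mbps.
× 60 s = 665.3 Mb = 83.16 MB = 79.31 MiB.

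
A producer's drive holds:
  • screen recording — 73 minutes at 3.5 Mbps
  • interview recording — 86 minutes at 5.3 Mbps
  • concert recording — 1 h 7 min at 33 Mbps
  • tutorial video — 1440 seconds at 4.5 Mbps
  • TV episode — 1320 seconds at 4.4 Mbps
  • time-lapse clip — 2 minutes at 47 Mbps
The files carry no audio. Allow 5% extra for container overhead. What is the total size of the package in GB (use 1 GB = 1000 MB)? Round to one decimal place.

25.4 GB

screen recording: 3.500 Mbps × 4380 s × 1.05 = 16096.5 Mb
interview recording: 5.300 Mbps × 5160 s × 1.05 = 28715.4 Mb
concert recording: 33.000 Mbps × 4020 s × 1.05 = 139293.0 Mb
tutorial video: 4.500 Mbps × 1440 s × 1.05 = 6804.0 Mb
TV episode: 4.400 Mbps × 1320 s × 1.05 = 6098.4 Mb
time-lapse clip: 47.000 Mbps × 120 s × 1.05 = 5922.0 Mb
Total: 202929.3 Mb = 25366.2 MB.
= 25.37 GB.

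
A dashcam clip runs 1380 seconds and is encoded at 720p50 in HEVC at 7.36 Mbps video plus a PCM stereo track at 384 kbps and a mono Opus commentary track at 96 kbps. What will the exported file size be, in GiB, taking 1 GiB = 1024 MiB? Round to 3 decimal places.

Audio total: 384 + 96 = 480 kbps = 0.480 Mbps.
Total bitrate: 7.36 + 0.480 = 7.840 Mbps.
Stream data: 7.840 Mbps × 1380 s = 10819.2 Mb.
10,819 Mb = 1,352,400,000 bytes ÷ 1,073,741,824 = 1.260 GiB.

1.260 GiB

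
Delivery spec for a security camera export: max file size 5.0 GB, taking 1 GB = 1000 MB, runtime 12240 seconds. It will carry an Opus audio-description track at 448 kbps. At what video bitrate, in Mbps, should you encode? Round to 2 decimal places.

Budget: 5.0 GB = 40000.0 Mb.
Total bitrate budget: 40000.0 Mb / 12240 s = 3.268 Mbps.
Audio: 448 kbps = 0.448 Mbps.
Video: 3.268 − 0.448 = 2.820 Mbps.

2.82 Mbps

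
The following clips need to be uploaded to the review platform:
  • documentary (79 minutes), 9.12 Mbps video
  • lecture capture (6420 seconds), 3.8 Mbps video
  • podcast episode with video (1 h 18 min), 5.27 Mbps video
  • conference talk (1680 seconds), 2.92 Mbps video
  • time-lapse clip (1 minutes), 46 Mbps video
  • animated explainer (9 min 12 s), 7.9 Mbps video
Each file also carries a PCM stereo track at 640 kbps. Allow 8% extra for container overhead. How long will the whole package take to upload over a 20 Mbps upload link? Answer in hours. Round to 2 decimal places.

1.74 hours

Audio: 640 kbps = 0.640 Mbps.
documentary: 9.760 Mbps × 4740 s × 1.08 = 49963.4 Mb
lecture capture: 4.440 Mbps × 6420 s × 1.08 = 30785.2 Mb
podcast episode with video: 5.910 Mbps × 4680 s × 1.08 = 29871.5 Mb
conference talk: 3.560 Mbps × 1680 s × 1.08 = 6459.3 Mb
time-lapse clip: 46.640 Mbps × 60 s × 1.08 = 3022.3 Mb
animated explainer: 8.540 Mbps × 552 s × 1.08 = 5091.2 Mb
Total: 125192.8 Mb = 15649.1 MB.
At 20 Mbps: 125192.8 / 20 = 6260 s ≈ 1.74 hours.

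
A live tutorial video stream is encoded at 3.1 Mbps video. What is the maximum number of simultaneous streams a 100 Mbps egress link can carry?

32

100 Mbps = 100.0 Mbps; 100.0 / 3.100 = 32.26 → 32 viewers.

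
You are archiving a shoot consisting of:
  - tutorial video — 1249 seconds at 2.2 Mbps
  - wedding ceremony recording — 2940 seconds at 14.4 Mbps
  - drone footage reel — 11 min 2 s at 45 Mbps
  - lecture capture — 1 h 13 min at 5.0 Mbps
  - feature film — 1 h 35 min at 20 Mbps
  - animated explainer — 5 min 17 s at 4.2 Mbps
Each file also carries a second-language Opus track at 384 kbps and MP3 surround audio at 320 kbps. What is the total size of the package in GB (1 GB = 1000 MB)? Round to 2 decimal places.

27.85 GB

Audio total: 384 + 320 = 704 kbps = 0.704 Mbps.
tutorial video: 2.904 Mbps × 1249 s = 3627.1 Mb
wedding ceremony recording: 15.104 Mbps × 2940 s = 44405.8 Mb
drone footage reel: 45.704 Mbps × 662 s = 30256.0 Mb
lecture capture: 5.704 Mbps × 4380 s = 24983.5 Mb
feature film: 20.704 Mbps × 5700 s = 118012.8 Mb
animated explainer: 4.904 Mbps × 317 s = 1554.6 Mb
Total: 222839.8 Mb = 27855.0 MB.
= 27.85 GB.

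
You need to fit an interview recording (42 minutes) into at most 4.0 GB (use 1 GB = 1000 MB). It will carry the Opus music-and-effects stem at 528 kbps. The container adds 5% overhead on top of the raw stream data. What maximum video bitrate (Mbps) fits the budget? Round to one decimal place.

11.6 Mbps

Budget: 4.0 GB = 32000.0 Mb.
Stream payload after overhead: 32000.0 / 1.05 = 30476.2 Mb.
42 min = 2520 s
Total bitrate budget: 30476.2 Mb / 2520 s = 12.094 Mbps.
Audio: 528 kbps = 0.528 Mbps.
Video: 12.094 − 0.528 = 11.566 Mbps.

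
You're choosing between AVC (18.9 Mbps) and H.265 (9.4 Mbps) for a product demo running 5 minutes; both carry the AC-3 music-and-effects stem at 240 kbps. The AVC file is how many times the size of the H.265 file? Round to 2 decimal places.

5 min = 300 s
Audio: 240 kbps = 0.240 Mbps.
AVC: 19.140 Mbps × 300 s = 5742.0 Mb = 0.668 GiB.
H.265: 9.640 Mbps × 300 s = 2892.0 Mb = 0.337 GiB.
Ratio: 0.668 / 0.337 = 1.985.

1.99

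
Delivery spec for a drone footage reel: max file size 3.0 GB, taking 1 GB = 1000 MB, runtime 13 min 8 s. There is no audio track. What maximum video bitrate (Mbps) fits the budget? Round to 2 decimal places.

30.46 Mbps

Budget: 3.0 GB = 24000.0 Mb.
13 min 8 s = 788 s
Total bitrate budget: 24000.0 Mb / 788 s = 30.457 Mbps.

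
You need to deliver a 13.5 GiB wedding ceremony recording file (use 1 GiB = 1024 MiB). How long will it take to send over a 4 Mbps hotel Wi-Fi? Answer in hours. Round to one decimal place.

8.1 hours

File: 13.5 GiB = 115964.1 Mb.
At 4 Mbps: 115964.1 / 4 = 28991.0 s ≈ 8.05 hours.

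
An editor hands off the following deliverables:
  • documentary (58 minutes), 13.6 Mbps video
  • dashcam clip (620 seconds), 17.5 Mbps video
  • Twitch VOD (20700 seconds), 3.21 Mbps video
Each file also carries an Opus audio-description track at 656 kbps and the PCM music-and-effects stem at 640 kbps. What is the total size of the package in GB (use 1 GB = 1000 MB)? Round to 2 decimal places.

19.60 GB

Audio total: 656 + 640 = 1296 kbps = 1.296 Mbps.
documentary: 14.896 Mbps × 3480 s = 51838.1 Mb
dashcam clip: 18.796 Mbps × 620 s = 11653.5 Mb
Twitch VOD: 4.506 Mbps × 20700 s = 93274.2 Mb
Total: 156765.8 Mb = 19595.7 MB.
= 19.60 GB.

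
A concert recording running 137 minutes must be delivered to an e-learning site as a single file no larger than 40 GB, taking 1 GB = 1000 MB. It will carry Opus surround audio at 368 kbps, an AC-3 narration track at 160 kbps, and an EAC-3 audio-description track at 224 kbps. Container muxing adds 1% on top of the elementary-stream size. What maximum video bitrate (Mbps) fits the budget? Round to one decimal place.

37.8 Mbps

Budget: 40 GB = 320000.0 Mb.
Stream payload after overhead: 320000.0 / 1.01 = 316831.7 Mb.
137 min = 8220 s
Total bitrate budget: 316831.7 Mb / 8220 s = 38.544 Mbps.
Audio total: 368 + 160 + 224 = 752 kbps = 0.752 Mbps.
Video: 38.544 − 0.752 = 37.792 Mbps.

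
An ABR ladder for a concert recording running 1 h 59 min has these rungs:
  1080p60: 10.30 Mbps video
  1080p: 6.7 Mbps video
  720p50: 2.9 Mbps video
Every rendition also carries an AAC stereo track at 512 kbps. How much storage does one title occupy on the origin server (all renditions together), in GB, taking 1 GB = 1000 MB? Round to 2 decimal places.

19.13 GB

1 h 59 min = 119 min = 7140 s
Audio: 512 kbps = 0.512 Mbps.
Sum of rendition bitrates: (10.30+0.512) + (6.7+0.512) + (2.9+0.512) = 21.436 Mbps.
× 7140 s = 153,053 Mb = 19,132 MB = 19.13 GB.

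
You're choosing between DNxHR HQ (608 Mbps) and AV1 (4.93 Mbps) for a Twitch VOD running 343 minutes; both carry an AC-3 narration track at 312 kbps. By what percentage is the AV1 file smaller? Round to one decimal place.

99.1%

343 min = 20580 s
Audio: 312 kbps = 0.312 Mbps.
DNxHR HQ: 608.312 Mbps × 20580 s = 12519061.0 Mb = 1457.411 GiB.
AV1: 5.242 Mbps × 20580 s = 107880.4 Mb = 12.559 GiB.
Reduction: (1 − 12.559/1457.411) × 100 = 99.14%.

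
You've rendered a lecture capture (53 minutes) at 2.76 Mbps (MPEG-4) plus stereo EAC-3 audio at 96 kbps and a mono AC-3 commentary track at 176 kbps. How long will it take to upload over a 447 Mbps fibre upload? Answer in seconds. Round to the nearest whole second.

22 seconds

53 min = 3180 s
Audio total: 96 + 176 = 272 kbps = 0.272 Mbps.
Total bitrate: 3.032 Mbps.
File: 3.032 Mbps × 3180 s = 9641.8 Mb.
At 447 Mbps: 9641.8 / 447 = 21.6 s ≈ 21.6 seconds.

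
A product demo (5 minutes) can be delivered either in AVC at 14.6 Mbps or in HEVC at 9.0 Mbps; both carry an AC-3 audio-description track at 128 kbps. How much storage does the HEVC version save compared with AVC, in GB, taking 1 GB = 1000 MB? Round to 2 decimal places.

5 min = 300 s
Audio: 128 kbps = 0.128 Mbps.
AVC: 14.728 Mbps × 300 s = 4418.4 Mb = 0.552 GB.
HEVC: 9.128 Mbps × 300 s = 2738.4 Mb = 0.342 GB.
Saving: 0.552 − 0.342 = 0.210 GB.

0.21 GB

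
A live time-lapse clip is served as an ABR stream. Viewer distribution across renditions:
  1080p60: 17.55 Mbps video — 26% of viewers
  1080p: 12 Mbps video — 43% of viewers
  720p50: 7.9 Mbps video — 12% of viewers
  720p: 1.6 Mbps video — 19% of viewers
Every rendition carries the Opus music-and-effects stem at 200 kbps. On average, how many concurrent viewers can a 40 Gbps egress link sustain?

Audio: 200 kbps = 0.200 Mbps.
Average per-viewer bitrate: 0.26×17.750 + 0.43×12.200 + 0.12×8.100 + 0.19×1.800 = 11.175 Mbps.
40 Gbps = 40,000 Mbps; 40,000 / 11.175 = 3579.42 → 3579.

3579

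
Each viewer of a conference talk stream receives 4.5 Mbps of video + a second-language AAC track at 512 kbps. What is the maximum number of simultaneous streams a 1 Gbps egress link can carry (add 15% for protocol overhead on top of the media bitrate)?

173

Audio: 512 kbps = 0.512 Mbps.
Per-viewer media rate: 5.012 Mbps.
On the wire with 15% overhead: 5.764 Mbps.
1 Gbps = 1,000 Mbps; 1,000 / 5.764 = 173.50 → 173 viewers.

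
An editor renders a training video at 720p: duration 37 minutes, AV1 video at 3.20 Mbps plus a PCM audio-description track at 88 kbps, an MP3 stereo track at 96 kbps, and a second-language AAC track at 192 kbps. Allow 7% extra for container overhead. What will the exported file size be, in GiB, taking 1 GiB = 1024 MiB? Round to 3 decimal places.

37 min = 2220 s
Audio total: 88 + 96 + 192 = 376 kbps = 0.376 Mbps.
Total bitrate: 3.20 + 0.376 = 3.576 Mbps.
Stream data: 3.576 Mbps × 2220 s = 7938.7 Mb.
With 7% container overhead: ×1.07.
8,494 Mb = 1,061,803,800 bytes ÷ 1,073,741,824 = 0.9889 GiB.

0.989 GiB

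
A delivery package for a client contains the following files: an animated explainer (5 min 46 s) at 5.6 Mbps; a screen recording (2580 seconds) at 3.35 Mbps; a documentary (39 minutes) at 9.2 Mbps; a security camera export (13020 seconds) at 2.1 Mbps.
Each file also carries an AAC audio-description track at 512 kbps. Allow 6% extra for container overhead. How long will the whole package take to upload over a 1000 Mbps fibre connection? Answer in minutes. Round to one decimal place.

1.2 minutes

Audio: 512 kbps = 0.512 Mbps.
animated explainer: 6.112 Mbps × 346 s × 1.06 = 2241.6 Mb
screen recording: 3.862 Mbps × 2580 s × 1.06 = 10561.8 Mb
documentary: 9.712 Mbps × 2340 s × 1.06 = 24089.6 Mb
security camera export: 2.612 Mbps × 13020 s × 1.06 = 36048.7 Mb
Total: 72941.8 Mb = 9117.7 MB.
At 1000 Mbps: 72941.8 / 1000 = 73 s ≈ 1.22 minutes.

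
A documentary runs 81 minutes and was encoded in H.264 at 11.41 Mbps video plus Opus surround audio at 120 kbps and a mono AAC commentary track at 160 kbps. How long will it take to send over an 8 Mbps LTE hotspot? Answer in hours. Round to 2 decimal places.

1.97 hours

81 min = 4860 s
Audio total: 120 + 160 = 280 kbps = 0.280 Mbps.
Total bitrate: 11.690 Mbps.
File: 11.690 Mbps × 4860 s = 56813.4 Mb.
At 8 Mbps: 56813.4 / 8 = 7101.7 s ≈ 1.97 hours.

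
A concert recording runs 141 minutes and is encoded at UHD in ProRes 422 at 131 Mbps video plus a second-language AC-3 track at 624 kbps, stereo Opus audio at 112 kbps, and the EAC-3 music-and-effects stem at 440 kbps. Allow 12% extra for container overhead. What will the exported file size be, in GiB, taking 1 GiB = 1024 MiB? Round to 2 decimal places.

145.80 GiB

141 min = 8460 s
Audio total: 624 + 112 + 440 = 1176 kbps = 1.176 Mbps.
Total bitrate: 131 + 1.176 = 132.176 Mbps.
Stream data: 132.176 Mbps × 8460 s = 1118209.0 Mb.
With 12% container overhead: ×1.12.
1,252,394 Mb = 156,549,254,400 bytes ÷ 1,073,741,824 = 145.8 GiB.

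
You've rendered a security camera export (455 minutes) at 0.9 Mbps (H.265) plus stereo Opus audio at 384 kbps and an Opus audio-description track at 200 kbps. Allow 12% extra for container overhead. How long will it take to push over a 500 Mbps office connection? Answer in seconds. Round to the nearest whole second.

455 min = 27300 s
Audio total: 384 + 200 = 584 kbps = 0.584 Mbps.
Total bitrate: 1.484 Mbps.
File: 1.484 Mbps × 27300 s = 40513.2 Mb.
With 12% container overhead: ×1.12. → 45374.8 Mb.
At 500 Mbps: 45374.8 / 500 = 90.7 s ≈ 90.7 seconds.

91 seconds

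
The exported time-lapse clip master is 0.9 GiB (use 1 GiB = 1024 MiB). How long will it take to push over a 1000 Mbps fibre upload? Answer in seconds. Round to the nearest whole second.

8 seconds

File: 0.9 GiB = 7730.9 Mb.
At 1000 Mbps: 7730.9 / 1000 = 7.7 s ≈ 7.73 seconds.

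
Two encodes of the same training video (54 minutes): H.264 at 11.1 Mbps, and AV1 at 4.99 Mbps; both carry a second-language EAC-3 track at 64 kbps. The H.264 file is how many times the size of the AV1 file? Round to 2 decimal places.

2.21

54 min = 3240 s
Audio: 64 kbps = 0.064 Mbps.
H.264: 11.164 Mbps × 3240 s = 36171.4 Mb = 4.521 GB.
AV1: 5.054 Mbps × 3240 s = 16375.0 Mb = 2.047 GB.
Ratio: 4.521 / 2.047 = 2.209.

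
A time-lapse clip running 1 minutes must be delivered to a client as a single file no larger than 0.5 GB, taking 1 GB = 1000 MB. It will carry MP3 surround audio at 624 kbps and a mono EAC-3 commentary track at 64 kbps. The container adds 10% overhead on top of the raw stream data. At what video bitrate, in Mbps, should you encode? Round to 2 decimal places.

Budget: 0.5 GB = 4000.0 Mb.
Stream payload after overhead: 4000.0 / 1.10 = 3636.4 Mb.
Total bitrate budget: 3636.4 Mb / 60 s = 60.606 Mbps.
Audio total: 624 + 64 = 688 kbps = 0.688 Mbps.
Video: 60.606 − 0.688 = 59.918 Mbps.

59.92 Mbps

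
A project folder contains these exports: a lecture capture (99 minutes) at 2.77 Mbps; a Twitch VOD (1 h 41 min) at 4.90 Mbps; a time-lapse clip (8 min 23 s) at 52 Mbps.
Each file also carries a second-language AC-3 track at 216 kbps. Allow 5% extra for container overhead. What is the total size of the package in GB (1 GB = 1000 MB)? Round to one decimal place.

9.8 GB

Audio: 216 kbps = 0.216 Mbps.
lecture capture: 2.986 Mbps × 5940 s × 1.05 = 18623.7 Mb
Twitch VOD: 5.116 Mbps × 6060 s × 1.05 = 32553.1 Mb
time-lapse clip: 52.216 Mbps × 503 s × 1.05 = 27577.9 Mb
Total: 78754.7 Mb = 9844.3 MB.
= 9.844 GB.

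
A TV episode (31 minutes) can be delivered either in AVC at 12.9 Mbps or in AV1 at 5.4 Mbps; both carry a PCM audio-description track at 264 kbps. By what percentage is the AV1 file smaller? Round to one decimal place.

31 min = 1860 s
Audio: 264 kbps = 0.264 Mbps.
AVC: 13.164 Mbps × 1860 s = 24485.0 Mb = 3.061 GB.
AV1: 5.664 Mbps × 1860 s = 10535.0 Mb = 1.317 GB.
Reduction: (1 − 1.317/3.061) × 100 = 56.97%.

57.0%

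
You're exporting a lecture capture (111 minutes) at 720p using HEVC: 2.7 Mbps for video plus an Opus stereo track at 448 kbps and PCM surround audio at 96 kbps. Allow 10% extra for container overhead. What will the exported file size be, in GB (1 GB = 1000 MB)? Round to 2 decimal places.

111 min = 6660 s
Audio total: 448 + 96 = 544 kbps = 0.544 Mbps.
Total bitrate: 2.7 + 0.544 = 3.244 Mbps.
Stream data: 3.244 Mbps × 6660 s = 21605.0 Mb.
With 10% container overhead: ×1.10.
23,766 Mb ÷ 8 = 2,971 MB → 2.971 GB.

2.97 GB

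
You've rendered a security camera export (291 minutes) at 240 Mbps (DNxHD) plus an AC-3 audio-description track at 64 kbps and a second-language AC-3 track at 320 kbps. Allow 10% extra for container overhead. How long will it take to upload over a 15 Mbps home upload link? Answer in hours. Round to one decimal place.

85.5 hours

291 min = 17460 s
Audio total: 64 + 320 = 384 kbps = 0.384 Mbps.
Total bitrate: 240.384 Mbps.
File: 240.384 Mbps × 17460 s = 4197104.6 Mb.
With 10% container overhead: ×1.10. → 4616815.1 Mb.
At 15 Mbps: 4616815.1 / 15 = 307787.7 s ≈ 85.5 hours.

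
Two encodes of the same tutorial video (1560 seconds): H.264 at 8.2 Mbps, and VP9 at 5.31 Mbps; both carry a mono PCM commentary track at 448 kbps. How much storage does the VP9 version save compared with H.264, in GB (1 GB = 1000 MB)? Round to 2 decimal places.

Audio: 448 kbps = 0.448 Mbps.
H.264: 8.648 Mbps × 1560 s = 13490.9 Mb = 1.686 GB.
VP9: 5.758 Mbps × 1560 s = 8982.5 Mb = 1.123 GB.
Saving: 1.686 − 1.123 = 0.564 GB.

0.56 GB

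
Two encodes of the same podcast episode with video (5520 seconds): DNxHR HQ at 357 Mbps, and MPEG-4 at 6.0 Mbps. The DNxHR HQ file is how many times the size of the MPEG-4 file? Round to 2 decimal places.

DNxHR HQ: 357.000 Mbps × 5520 s = 1970640.0 Mb = 229.413 GiB.
MPEG-4: 6.000 Mbps × 5520 s = 33120.0 Mb = 3.856 GiB.
Ratio: 229.413 / 3.856 = 59.500.

59.50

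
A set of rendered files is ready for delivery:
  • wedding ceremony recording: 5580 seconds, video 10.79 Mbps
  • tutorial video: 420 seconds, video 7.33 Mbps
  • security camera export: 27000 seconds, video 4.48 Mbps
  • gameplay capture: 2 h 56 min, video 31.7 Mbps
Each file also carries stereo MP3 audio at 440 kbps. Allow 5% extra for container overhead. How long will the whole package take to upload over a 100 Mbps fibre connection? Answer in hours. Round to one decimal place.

Audio: 440 kbps = 0.440 Mbps.
wedding ceremony recording: 11.230 Mbps × 5580 s × 1.05 = 65796.6 Mb
tutorial video: 7.770 Mbps × 420 s × 1.05 = 3426.6 Mb
security camera export: 4.920 Mbps × 27000 s × 1.05 = 139482.0 Mb
gameplay capture: 32.140 Mbps × 10560 s × 1.05 = 356368.3 Mb
Total: 565073.5 Mb = 70634.2 MB.
At 100 Mbps: 565073.5 / 100 = 5651 s ≈ 1.57 hours.

1.6 hours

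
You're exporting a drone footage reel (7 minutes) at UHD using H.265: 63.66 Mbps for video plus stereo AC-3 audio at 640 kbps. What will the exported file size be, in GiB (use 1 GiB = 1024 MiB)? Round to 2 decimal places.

3.14 GiB

7 min = 420 s
Audio: 640 kbps = 0.640 Mbps.
Total bitrate: 63.66 + 0.640 = 64.300 Mbps.
Stream data: 64.300 Mbps × 420 s = 27006.0 Mb.
27,006 Mb = 3,375,750,000 bytes ÷ 1,073,741,824 = 3.144 GiB.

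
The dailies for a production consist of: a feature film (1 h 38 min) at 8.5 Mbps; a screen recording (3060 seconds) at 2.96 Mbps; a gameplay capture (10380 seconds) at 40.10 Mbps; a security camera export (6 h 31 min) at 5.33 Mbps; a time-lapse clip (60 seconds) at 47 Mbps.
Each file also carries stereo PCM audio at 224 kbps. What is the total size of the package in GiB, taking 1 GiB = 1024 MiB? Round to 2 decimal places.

Audio: 224 kbps = 0.224 Mbps.
feature film: 8.724 Mbps × 5880 s = 51297.1 Mb
screen recording: 3.184 Mbps × 3060 s = 9743.0 Mb
gameplay capture: 40.324 Mbps × 10380 s = 418563.1 Mb
security camera export: 5.554 Mbps × 23460 s = 130296.8 Mb
time-lapse clip: 47.224 Mbps × 60 s = 2833.4 Mb
Total: 612733.6 Mb = 76591.7 MB.
= 71.33 GiB.

71.33 GiB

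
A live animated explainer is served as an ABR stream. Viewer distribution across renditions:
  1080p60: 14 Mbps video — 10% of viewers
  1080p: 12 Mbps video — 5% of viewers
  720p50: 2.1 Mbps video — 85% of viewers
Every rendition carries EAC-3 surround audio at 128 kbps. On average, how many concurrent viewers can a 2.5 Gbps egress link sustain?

Audio: 128 kbps = 0.128 Mbps.
Average per-viewer bitrate: 0.10×14.128 + 0.05×12.128 + 0.85×2.228 = 3.913 Mbps.
2.5 Gbps = 2,500 Mbps; 2,500 / 3.913 = 638.90 → 638.

638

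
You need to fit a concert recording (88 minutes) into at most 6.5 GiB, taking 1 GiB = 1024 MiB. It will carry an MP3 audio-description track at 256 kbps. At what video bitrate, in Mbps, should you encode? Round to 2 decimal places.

10.32 Mbps

Budget: 6.5 GiB = 55834.6 Mb.
88 min = 5280 s
Total bitrate budget: 55834.6 Mb / 5280 s = 10.575 Mbps.
Audio: 256 kbps = 0.256 Mbps.
Video: 10.575 − 0.256 = 10.319 Mbps.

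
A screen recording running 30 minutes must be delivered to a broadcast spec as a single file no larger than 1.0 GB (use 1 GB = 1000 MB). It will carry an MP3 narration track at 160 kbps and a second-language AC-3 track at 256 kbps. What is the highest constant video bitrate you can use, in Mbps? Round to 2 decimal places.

Budget: 1.0 GB = 8000.0 Mb.
30 min = 1800 s
Total bitrate budget: 8000.0 Mb / 1800 s = 4.444 Mbps.
Audio total: 160 + 256 = 416 kbps = 0.416 Mbps.
Video: 4.444 − 0.416 = 4.028 Mbps.

4.03 Mbps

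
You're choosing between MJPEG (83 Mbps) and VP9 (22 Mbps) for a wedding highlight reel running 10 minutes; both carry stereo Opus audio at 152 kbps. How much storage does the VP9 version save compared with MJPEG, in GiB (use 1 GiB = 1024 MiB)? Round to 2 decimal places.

10 min = 600 s
Audio: 152 kbps = 0.152 Mbps.
MJPEG: 83.152 Mbps × 600 s = 49891.2 Mb = 5.808 GiB.
VP9: 22.152 Mbps × 600 s = 13291.2 Mb = 1.547 GiB.
Saving: 5.808 − 1.547 = 4.261 GiB.

4.26 GiB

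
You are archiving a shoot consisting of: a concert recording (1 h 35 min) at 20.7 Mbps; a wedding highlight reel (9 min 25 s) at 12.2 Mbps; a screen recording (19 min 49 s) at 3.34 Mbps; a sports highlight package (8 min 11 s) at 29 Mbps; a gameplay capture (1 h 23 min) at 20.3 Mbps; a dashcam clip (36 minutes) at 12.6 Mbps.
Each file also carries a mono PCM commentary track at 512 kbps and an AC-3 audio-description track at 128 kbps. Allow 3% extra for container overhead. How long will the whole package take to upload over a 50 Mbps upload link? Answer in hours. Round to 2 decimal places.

1.61 hours

Audio total: 512 + 128 = 640 kbps = 0.640 Mbps.
concert recording: 21.340 Mbps × 5700 s × 1.03 = 125287.1 Mb
wedding highlight reel: 12.840 Mbps × 565 s × 1.03 = 7472.2 Mb
screen recording: 3.980 Mbps × 1189 s × 1.03 = 4874.2 Mb
sports highlight package: 29.640 Mbps × 491 s × 1.03 = 14989.8 Mb
gameplay capture: 20.940 Mbps × 4980 s × 1.03 = 107409.6 Mb
dashcam clip: 13.240 Mbps × 2160 s × 1.03 = 29456.4 Mb
Total: 289489.4 Mb = 36186.2 MB.
At 50 Mbps: 289489.4 / 50 = 5790 s ≈ 1.61 hours.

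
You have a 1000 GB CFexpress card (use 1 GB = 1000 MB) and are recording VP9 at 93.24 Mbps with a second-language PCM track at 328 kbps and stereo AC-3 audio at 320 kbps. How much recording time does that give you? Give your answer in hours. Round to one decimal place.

23.7 hours

Audio total: 328 + 320 = 648 kbps = 0.648 Mbps.
Total bitrate: 93.24 + 0.648 = 93.888 Mbps.
Capacity: 1000 GB = 8,000,000 Mb.
Recording time: 8,000,000 / 93.888 = 85,208 s ≈ 23.7 hours.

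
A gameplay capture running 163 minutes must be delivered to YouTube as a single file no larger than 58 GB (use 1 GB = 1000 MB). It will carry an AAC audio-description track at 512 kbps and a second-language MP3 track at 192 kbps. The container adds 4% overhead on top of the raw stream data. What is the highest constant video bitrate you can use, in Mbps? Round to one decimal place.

Budget: 58 GB = 464000.0 Mb.
Stream payload after overhead: 464000.0 / 1.04 = 446153.8 Mb.
163 min = 9780 s
Total bitrate budget: 446153.8 Mb / 9780 s = 45.619 Mbps.
Audio total: 512 + 192 = 704 kbps = 0.704 Mbps.
Video: 45.619 − 0.704 = 44.915 Mbps.

44.9 Mbps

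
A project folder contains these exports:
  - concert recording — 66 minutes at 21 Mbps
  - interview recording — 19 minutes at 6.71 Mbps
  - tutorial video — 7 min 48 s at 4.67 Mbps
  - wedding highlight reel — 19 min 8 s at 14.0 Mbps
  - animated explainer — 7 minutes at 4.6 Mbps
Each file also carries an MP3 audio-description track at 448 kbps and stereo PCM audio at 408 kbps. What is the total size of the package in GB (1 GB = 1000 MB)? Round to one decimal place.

14.6 GB

Audio total: 448 + 408 = 856 kbps = 0.856 Mbps.
concert recording: 21.856 Mbps × 3960 s = 86549.8 Mb
interview recording: 7.566 Mbps × 1140 s = 8625.2 Mb
tutorial video: 5.526 Mbps × 468 s = 2586.2 Mb
wedding highlight reel: 14.856 Mbps × 1148 s = 17054.7 Mb
animated explainer: 5.456 Mbps × 420 s = 2291.5 Mb
Total: 117107.4 Mb = 14638.4 MB.
= 14.64 GB.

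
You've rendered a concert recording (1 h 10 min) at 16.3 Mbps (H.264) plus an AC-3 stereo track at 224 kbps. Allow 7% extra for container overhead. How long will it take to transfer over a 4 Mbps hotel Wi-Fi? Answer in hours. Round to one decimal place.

5.2 hours

1 h 10 min = 70 min = 4200 s
Audio: 224 kbps = 0.224 Mbps.
Total bitrate: 16.524 Mbps.
File: 16.524 Mbps × 4200 s = 69400.8 Mb.
With 7% container overhead: ×1.07. → 74258.9 Mb.
At 4 Mbps: 74258.9 / 4 = 18564.7 s ≈ 5.16 hours.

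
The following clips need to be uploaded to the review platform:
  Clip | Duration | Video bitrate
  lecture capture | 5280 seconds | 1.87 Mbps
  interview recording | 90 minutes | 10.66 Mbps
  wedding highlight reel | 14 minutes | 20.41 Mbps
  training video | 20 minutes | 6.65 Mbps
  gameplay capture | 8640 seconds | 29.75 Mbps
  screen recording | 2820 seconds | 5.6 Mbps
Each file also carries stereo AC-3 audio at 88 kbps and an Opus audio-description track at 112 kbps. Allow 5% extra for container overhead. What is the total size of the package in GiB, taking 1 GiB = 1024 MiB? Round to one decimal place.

Audio total: 88 + 112 = 200 kbps = 0.200 Mbps.
lecture capture: 2.070 Mbps × 5280 s × 1.05 = 11476.1 Mb
interview recording: 10.860 Mbps × 5400 s × 1.05 = 61576.2 Mb
wedding highlight reel: 20.610 Mbps × 840 s × 1.05 = 18178.0 Mb
training video: 6.850 Mbps × 1200 s × 1.05 = 8631.0 Mb
gameplay capture: 29.950 Mbps × 8640 s × 1.05 = 271706.4 Mb
screen recording: 5.800 Mbps × 2820 s × 1.05 = 17173.8 Mb
Total: 388741.5 Mb = 48592.7 MB.
= 45.26 GiB.

45.3 GiB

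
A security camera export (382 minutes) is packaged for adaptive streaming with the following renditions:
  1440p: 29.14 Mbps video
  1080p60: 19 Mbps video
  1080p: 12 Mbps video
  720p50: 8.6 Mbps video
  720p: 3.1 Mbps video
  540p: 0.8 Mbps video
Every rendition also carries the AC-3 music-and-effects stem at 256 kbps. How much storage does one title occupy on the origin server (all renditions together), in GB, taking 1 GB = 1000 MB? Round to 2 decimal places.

382 min = 22920 s
Audio: 256 kbps = 0.256 Mbps.
Sum of rendition bitrates: (29.14+0.256) + (19+0.256) + (12+0.256) + (8.6+0.256) + (3.1+0.256) + (0.8+0.256) = 74.176 Mbps.
× 22920 s = 1,700,114 Mb = 212,514 MB = 212.5 GB.

212.51 GB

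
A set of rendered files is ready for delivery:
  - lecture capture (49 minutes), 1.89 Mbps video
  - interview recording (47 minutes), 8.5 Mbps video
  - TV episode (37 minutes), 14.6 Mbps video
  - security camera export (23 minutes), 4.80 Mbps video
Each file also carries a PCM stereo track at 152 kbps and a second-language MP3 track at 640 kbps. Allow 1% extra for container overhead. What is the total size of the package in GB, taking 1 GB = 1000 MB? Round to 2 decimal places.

9.59 GB

Audio total: 152 + 640 = 792 kbps = 0.792 Mbps.
lecture capture: 2.682 Mbps × 2940 s × 1.01 = 7963.9 Mb
interview recording: 9.292 Mbps × 2820 s × 1.01 = 26465.5 Mb
TV episode: 15.392 Mbps × 2220 s × 1.01 = 34511.9 Mb
security camera export: 5.592 Mbps × 1380 s × 1.01 = 7794.1 Mb
Total: 76735.5 Mb = 9591.9 MB.
= 9.592 GB.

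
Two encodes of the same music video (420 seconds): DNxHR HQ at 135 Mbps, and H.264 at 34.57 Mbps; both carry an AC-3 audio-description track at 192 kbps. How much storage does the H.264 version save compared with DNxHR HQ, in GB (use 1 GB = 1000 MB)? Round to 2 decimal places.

5.27 GB

Audio: 192 kbps = 0.192 Mbps.
DNxHR HQ: 135.192 Mbps × 420 s = 56780.6 Mb = 7.098 GB.
H.264: 34.762 Mbps × 420 s = 14600.0 Mb = 1.825 GB.
Saving: 7.098 − 1.825 = 5.273 GB.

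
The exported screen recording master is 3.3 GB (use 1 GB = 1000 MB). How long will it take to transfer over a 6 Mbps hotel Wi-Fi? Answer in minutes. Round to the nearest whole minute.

File: 3.3 GB = 26400.0 Mb.
At 6 Mbps: 26400.0 / 6 = 4400.0 s ≈ 73.3 minutes.

73 minutes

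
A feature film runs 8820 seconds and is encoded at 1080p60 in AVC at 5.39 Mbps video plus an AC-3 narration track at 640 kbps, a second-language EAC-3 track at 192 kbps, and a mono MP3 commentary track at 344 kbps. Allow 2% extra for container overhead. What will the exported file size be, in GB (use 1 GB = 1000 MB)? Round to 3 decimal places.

Audio total: 640 + 192 + 344 = 1176 kbps = 1.176 Mbps.
Total bitrate: 5.39 + 1.176 = 6.566 Mbps.
Stream data: 6.566 Mbps × 8820 s = 57912.1 Mb.
With 2% container overhead: ×1.02.
59,070 Mb ÷ 8 = 7,384 MB → 7.384 GB.

7.384 GB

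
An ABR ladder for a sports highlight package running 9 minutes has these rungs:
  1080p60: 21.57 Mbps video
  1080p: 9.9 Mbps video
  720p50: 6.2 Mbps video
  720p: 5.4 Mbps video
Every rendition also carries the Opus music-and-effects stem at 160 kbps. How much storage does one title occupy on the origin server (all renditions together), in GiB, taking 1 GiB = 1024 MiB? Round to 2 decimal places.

9 min = 540 s
Audio: 160 kbps = 0.160 Mbps.
Sum of rendition bitrates: (21.57+0.160) + (9.9+0.160) + (6.2+0.160) + (5.4+0.160) = 43.710 Mbps.
× 540 s = 23,603 Mb = 2,950 MB = 2.748 GiB.

2.75 GiB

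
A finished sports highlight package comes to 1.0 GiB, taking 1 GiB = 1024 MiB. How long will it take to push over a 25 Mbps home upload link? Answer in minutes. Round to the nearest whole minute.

File: 1.0 GiB = 8589.9 Mb.
At 25 Mbps: 8589.9 / 25 = 343.6 s ≈ 5.73 minutes.

6 minutes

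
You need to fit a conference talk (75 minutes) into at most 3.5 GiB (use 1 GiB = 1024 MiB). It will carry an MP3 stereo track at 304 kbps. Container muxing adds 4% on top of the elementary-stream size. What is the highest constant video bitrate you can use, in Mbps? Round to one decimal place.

6.1 Mbps

Budget: 3.5 GiB = 30064.8 Mb.
Stream payload after overhead: 30064.8 / 1.04 = 28908.4 Mb.
75 min = 4500 s
Total bitrate budget: 28908.4 Mb / 4500 s = 6.424 Mbps.
Audio: 304 kbps = 0.304 Mbps.
Video: 6.424 − 0.304 = 6.120 Mbps.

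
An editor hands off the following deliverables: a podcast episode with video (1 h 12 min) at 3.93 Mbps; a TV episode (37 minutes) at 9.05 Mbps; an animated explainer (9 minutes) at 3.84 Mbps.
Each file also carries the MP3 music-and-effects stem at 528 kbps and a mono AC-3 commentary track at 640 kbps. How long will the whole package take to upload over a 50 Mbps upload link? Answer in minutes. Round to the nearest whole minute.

Audio total: 528 + 640 = 1168 kbps = 1.168 Mbps.
podcast episode with video: 5.098 Mbps × 4320 s = 22023.4 Mb
TV episode: 10.218 Mbps × 2220 s = 22684.0 Mb
animated explainer: 5.008 Mbps × 540 s = 2704.3 Mb
Total: 47411.6 Mb = 5926.5 MB.
At 50 Mbps: 47411.6 / 50 = 948 s ≈ 15.8 minutes.

16 minutes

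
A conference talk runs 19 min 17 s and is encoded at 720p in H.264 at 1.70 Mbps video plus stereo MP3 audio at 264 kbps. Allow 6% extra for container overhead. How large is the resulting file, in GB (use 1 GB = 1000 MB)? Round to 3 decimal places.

19 min 17 s = 1157 s
Audio: 264 kbps = 0.264 Mbps.
Total bitrate: 1.70 + 0.264 = 1.964 Mbps.
Stream data: 1.964 Mbps × 1157 s = 2272.3 Mb.
With 6% container overhead: ×1.06.
2,409 Mb ÷ 8 = 301.1 MB → 0.3011 GB.

0.301 GB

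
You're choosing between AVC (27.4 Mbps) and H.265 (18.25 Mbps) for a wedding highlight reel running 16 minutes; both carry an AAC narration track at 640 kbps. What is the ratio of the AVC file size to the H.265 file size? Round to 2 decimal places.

16 min = 960 s
Audio: 640 kbps = 0.640 Mbps.
AVC: 28.040 Mbps × 960 s = 26918.4 Mb = 3.134 GiB.
H.265: 18.890 Mbps × 960 s = 18134.4 Mb = 2.111 GiB.
Ratio: 3.134 / 2.111 = 1.484.

1.48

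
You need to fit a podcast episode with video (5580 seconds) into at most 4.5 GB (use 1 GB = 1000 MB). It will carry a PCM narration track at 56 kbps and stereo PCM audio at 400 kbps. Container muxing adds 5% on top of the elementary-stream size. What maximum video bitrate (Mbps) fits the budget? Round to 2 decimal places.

Budget: 4.5 GB = 36000.0 Mb.
Stream payload after overhead: 36000.0 / 1.05 = 34285.7 Mb.
Total bitrate budget: 34285.7 Mb / 5580 s = 6.144 Mbps.
Audio total: 56 + 400 = 456 kbps = 0.456 Mbps.
Video: 6.144 − 0.456 = 5.688 Mbps.

5.69 Mbps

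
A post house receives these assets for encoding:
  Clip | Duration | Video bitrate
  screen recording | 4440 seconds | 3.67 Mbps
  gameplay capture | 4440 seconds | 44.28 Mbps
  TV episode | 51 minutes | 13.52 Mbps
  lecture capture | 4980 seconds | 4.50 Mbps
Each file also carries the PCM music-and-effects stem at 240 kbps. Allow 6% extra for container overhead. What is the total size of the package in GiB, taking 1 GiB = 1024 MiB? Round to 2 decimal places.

34.64 GiB

Audio: 240 kbps = 0.240 Mbps.
screen recording: 3.910 Mbps × 4440 s × 1.06 = 18402.0 Mb
gameplay capture: 44.520 Mbps × 4440 s × 1.06 = 209528.9 Mb
TV episode: 13.760 Mbps × 3060 s × 1.06 = 44631.9 Mb
lecture capture: 4.740 Mbps × 4980 s × 1.06 = 25021.5 Mb
Total: 297584.4 Mb = 37198.1 MB.
= 34.64 GiB.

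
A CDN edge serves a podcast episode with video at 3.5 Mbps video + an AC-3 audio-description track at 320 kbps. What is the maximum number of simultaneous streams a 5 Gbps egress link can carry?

Audio: 320 kbps = 0.320 Mbps.
Per-viewer media rate: 3.820 Mbps.
5 Gbps = 5,000 Mbps; 5,000 / 3.820 = 1308.90 → 1308 viewers.

1308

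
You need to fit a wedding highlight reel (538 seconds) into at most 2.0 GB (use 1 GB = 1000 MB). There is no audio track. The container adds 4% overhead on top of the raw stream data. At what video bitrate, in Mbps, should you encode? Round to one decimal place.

Budget: 2.0 GB = 16000.0 Mb.
Stream payload after overhead: 16000.0 / 1.04 = 15384.6 Mb.
Total bitrate budget: 15384.6 Mb / 538 s = 28.596 Mbps.

28.6 Mbps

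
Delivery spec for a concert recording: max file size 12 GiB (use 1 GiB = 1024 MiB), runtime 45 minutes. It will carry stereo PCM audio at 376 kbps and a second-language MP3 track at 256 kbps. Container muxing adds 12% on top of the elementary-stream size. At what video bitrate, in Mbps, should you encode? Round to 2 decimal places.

Budget: 12 GiB = 103079.2 Mb.
Stream payload after overhead: 103079.2 / 1.12 = 92035.0 Mb.
45 min = 2700 s
Total bitrate budget: 92035.0 Mb / 2700 s = 34.087 Mbps.
Audio total: 376 + 256 = 632 kbps = 0.632 Mbps.
Video: 34.087 − 0.632 = 33.455 Mbps.

33.46 Mbps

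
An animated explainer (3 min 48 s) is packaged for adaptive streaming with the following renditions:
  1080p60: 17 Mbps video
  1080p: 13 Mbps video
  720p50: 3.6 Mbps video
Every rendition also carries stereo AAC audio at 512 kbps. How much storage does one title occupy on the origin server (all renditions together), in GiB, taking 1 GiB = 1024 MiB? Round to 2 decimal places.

0.93 GiB

3 min 48 s = 228 s
Audio: 512 kbps = 0.512 Mbps.
Sum of rendition bitrates: (17+0.512) + (13+0.512) + (3.6+0.512) = 35.136 Mbps.
× 228 s = 8,011 Mb = 1,001 MB = 0.9326 GiB.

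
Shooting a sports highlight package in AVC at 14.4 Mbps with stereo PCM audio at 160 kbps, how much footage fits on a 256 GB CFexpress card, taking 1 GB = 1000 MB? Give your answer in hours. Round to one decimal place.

39.1 hours

Audio: 160 kbps = 0.160 Mbps.
Total bitrate: 14.4 + 0.160 = 14.560 Mbps.
Capacity: 256 GB = 2,048,000 Mb.
Recording time: 2,048,000 / 14.560 = 140,659 s ≈ 39.1 hours.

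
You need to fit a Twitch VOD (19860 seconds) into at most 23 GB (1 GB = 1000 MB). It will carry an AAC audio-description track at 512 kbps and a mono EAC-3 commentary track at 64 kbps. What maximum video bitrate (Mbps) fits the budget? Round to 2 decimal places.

8.69 Mbps

Budget: 23 GB = 184000.0 Mb.
Total bitrate budget: 184000.0 Mb / 19860 s = 9.265 Mbps.
Audio total: 512 + 64 = 576 kbps = 0.576 Mbps.
Video: 9.265 − 0.576 = 8.689 Mbps.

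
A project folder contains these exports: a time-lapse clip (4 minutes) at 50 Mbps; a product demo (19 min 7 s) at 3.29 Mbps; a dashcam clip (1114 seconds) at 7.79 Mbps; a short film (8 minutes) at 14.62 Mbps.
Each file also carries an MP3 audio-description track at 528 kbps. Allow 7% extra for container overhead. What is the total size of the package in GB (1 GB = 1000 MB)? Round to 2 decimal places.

4.42 GB

Audio: 528 kbps = 0.528 Mbps.
time-lapse clip: 50.528 Mbps × 240 s × 1.07 = 12975.6 Mb
product demo: 3.818 Mbps × 1147 s × 1.07 = 4685.8 Mb
dashcam clip: 8.318 Mbps × 1114 s × 1.07 = 9914.9 Mb
short film: 15.148 Mbps × 480 s × 1.07 = 7780.0 Mb
Total: 35356.3 Mb = 4419.5 MB.
= 4.420 GB.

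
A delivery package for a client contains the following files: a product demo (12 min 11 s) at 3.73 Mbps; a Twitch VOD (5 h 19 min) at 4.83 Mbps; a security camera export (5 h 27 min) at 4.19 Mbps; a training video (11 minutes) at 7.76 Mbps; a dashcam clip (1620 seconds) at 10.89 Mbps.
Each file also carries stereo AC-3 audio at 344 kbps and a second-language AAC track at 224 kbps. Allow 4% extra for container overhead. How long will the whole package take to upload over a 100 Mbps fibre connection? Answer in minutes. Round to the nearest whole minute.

39 minutes

Audio total: 344 + 224 = 568 kbps = 0.568 Mbps.
product demo: 4.298 Mbps × 731 s × 1.04 = 3267.5 Mb
Twitch VOD: 5.398 Mbps × 19140 s × 1.04 = 107450.4 Mb
security camera export: 4.758 Mbps × 19620 s × 1.04 = 97086.0 Mb
training video: 8.328 Mbps × 660 s × 1.04 = 5716.3 Mb
dashcam clip: 11.458 Mbps × 1620 s × 1.04 = 19304.4 Mb
Total: 232824.8 Mb = 29103.1 MB.
At 100 Mbps: 232824.8 / 100 = 2328 s ≈ 38.8 minutes.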